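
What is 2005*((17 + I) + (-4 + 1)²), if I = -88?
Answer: -124310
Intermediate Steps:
2005*((17 + I) + (-4 + 1)²) = 2005*((17 - 88) + (-4 + 1)²) = 2005*(-71 + (-3)²) = 2005*(-71 + 9) = 2005*(-62) = -124310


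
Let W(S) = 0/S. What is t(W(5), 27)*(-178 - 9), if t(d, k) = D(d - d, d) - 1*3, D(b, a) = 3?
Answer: 0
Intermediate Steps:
W(S) = 0
t(d, k) = 0 (t(d, k) = 3 - 1*3 = 3 - 3 = 0)
t(W(5), 27)*(-178 - 9) = 0*(-178 - 9) = 0*(-187) = 0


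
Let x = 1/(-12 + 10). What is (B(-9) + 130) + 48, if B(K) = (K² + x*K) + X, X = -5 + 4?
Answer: 525/2 ≈ 262.50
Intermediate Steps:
x = -½ (x = 1/(-2) = -½ ≈ -0.50000)
X = -1
B(K) = -1 + K² - K/2 (B(K) = (K² - K/2) - 1 = -1 + K² - K/2)
(B(-9) + 130) + 48 = ((-1 + (-9)² - ½*(-9)) + 130) + 48 = ((-1 + 81 + 9/2) + 130) + 48 = (169/2 + 130) + 48 = 429/2 + 48 = 525/2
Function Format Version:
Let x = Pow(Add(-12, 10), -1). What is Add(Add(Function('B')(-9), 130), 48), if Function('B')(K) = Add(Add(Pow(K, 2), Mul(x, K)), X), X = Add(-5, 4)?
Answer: Rational(525, 2) ≈ 262.50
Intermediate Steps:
x = Rational(-1, 2) (x = Pow(-2, -1) = Rational(-1, 2) ≈ -0.50000)
X = -1
Function('B')(K) = Add(-1, Pow(K, 2), Mul(Rational(-1, 2), K)) (Function('B')(K) = Add(Add(Pow(K, 2), Mul(Rational(-1, 2), K)), -1) = Add(-1, Pow(K, 2), Mul(Rational(-1, 2), K)))
Add(Add(Function('B')(-9), 130), 48) = Add(Add(Add(-1, Pow(-9, 2), Mul(Rational(-1, 2), -9)), 130), 48) = Add(Add(Add(-1, 81, Rational(9, 2)), 130), 48) = Add(Add(Rational(169, 2), 130), 48) = Add(Rational(429, 2), 48) = Rational(525, 2)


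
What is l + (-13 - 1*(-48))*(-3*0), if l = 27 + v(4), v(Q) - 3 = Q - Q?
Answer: 30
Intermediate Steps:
v(Q) = 3 (v(Q) = 3 + (Q - Q) = 3 + 0 = 3)
l = 30 (l = 27 + 3 = 30)
l + (-13 - 1*(-48))*(-3*0) = 30 + (-13 - 1*(-48))*(-3*0) = 30 + (-13 + 48)*0 = 30 + 35*0 = 30 + 0 = 30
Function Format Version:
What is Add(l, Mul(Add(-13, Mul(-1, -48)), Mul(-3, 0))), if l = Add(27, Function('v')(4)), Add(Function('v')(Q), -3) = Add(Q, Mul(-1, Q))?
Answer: 30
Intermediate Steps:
Function('v')(Q) = 3 (Function('v')(Q) = Add(3, Add(Q, Mul(-1, Q))) = Add(3, 0) = 3)
l = 30 (l = Add(27, 3) = 30)
Add(l, Mul(Add(-13, Mul(-1, -48)), Mul(-3, 0))) = Add(30, Mul(Add(-13, Mul(-1, -48)), Mul(-3, 0))) = Add(30, Mul(Add(-13, 48), 0)) = Add(30, Mul(35, 0)) = Add(30, 0) = 30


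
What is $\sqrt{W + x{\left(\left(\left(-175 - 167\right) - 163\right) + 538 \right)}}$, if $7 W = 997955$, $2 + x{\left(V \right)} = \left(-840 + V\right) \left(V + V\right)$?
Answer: $17 \sqrt{309} \approx 298.83$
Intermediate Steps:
$x{\left(V \right)} = -2 + 2 V \left(-840 + V\right)$ ($x{\left(V \right)} = -2 + \left(-840 + V\right) \left(V + V\right) = -2 + \left(-840 + V\right) 2 V = -2 + 2 V \left(-840 + V\right)$)
$W = 142565$ ($W = \frac{1}{7} \cdot 997955 = 142565$)
$\sqrt{W + x{\left(\left(\left(-175 - 167\right) - 163\right) + 538 \right)}} = \sqrt{142565 - \left(2 - 2 \left(\left(\left(-175 - 167\right) - 163\right) + 538\right)^{2} + 1680 \left(\left(\left(-175 - 167\right) - 163\right) + 538\right)\right)} = \sqrt{142565 - \left(2 - 2 \left(\left(-342 - 163\right) + 538\right)^{2} + 1680 \left(\left(-342 - 163\right) + 538\right)\right)} = \sqrt{142565 - \left(2 - 2 \left(-505 + 538\right)^{2} + 1680 \left(-505 + 538\right)\right)} = \sqrt{142565 - \left(55442 - 2178\right)} = \sqrt{142565 - 53264} = \sqrt{89301} = 17 \sqrt{309}$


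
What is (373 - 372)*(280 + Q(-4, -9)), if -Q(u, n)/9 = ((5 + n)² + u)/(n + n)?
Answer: 286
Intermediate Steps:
Q(u, n) = -9*(u + (5 + n)²)/(2*n) (Q(u, n) = -9*((5 + n)² + u)/(n + n) = -9*(u + (5 + n)²)/(2*n))
(373 - 372)*(280 + Q(-4, -9)) = (373 - 372)*(280 + (9/2)*(-1*(-4) - (5 - 9)²)/(-9)) = 1*(280 + (9/2)*(-⅑)*(4 - 1*(-4)²)) = 1*(280 + (9/2)*(-⅑)*(4 - 1*16)) = 1*(280 + (9/2)*(-⅑)*(4 - 16)) = 1*(280 + (9/2)*(-⅑)*(-12)) = 1*(280 + 6) = 1*286 = 286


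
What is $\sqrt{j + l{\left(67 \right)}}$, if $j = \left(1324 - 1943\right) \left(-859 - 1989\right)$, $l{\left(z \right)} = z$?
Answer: $\sqrt{1762979} \approx 1327.8$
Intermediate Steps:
$j = 1762912$ ($j = \left(-619\right) \left(-2848\right) = 1762912$)
$\sqrt{j + l{\left(67 \right)}} = \sqrt{1762912 + 67} = \sqrt{1762979}$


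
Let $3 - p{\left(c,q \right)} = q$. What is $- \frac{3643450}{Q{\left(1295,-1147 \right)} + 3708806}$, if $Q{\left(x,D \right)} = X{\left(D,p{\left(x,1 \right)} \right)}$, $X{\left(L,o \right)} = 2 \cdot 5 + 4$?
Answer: $- \frac{364345}{370882} \approx -0.98237$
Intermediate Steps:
$p{\left(c,q \right)} = 3 - q$
$X{\left(L,o \right)} = 14$ ($X{\left(L,o \right)} = 10 + 4 = 14$)
$Q{\left(x,D \right)} = 14$
$- \frac{3643450}{Q{\left(1295,-1147 \right)} + 3708806} = - \frac{3643450}{14 + 3708806} = - \frac{3643450}{3708820} = \left(-3643450\right) \frac{1}{3708820} = - \frac{364345}{370882}$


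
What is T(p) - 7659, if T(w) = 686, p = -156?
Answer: -6973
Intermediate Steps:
T(p) - 7659 = 686 - 7659 = -6973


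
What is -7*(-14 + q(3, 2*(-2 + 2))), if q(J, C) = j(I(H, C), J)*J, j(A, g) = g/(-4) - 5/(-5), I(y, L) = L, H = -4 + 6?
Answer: 371/4 ≈ 92.750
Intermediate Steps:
H = 2
j(A, g) = 1 - g/4 (j(A, g) = g*(-¼) - 5*(-⅕) = -g/4 + 1 = 1 - g/4)
q(J, C) = J*(1 - J/4) (q(J, C) = (1 - J/4)*J = J*(1 - J/4))
-7*(-14 + q(3, 2*(-2 + 2))) = -7*(-14 + (¼)*3*(4 - 1*3)) = -7*(-14 + (¼)*3*(4 - 3)) = -7*(-14 + (¼)*3*1) = -7*(-14 + ¾) = -7*(-53/4) = 371/4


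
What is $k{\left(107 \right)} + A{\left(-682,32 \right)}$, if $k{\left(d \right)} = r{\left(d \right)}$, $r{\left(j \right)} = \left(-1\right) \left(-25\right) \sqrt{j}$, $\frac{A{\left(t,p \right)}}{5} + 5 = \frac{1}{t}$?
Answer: $- \frac{17055}{682} + 25 \sqrt{107} \approx 233.59$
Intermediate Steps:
$A{\left(t,p \right)} = -25 + \frac{5}{t}$
$r{\left(j \right)} = 25 \sqrt{j}$
$k{\left(d \right)} = 25 \sqrt{d}$
$k{\left(107 \right)} + A{\left(-682,32 \right)} = 25 \sqrt{107} - \left(25 - \frac{5}{-682}\right) = 25 \sqrt{107} + \left(-25 + 5 \left(- \frac{1}{682}\right)\right) = 25 \sqrt{107} - \frac{17055}{682} = - \frac{17055}{682} + 25 \sqrt{107}$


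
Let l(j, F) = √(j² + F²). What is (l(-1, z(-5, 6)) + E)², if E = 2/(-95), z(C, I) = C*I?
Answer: 8131529/9025 - 4*√901/95 ≈ 899.74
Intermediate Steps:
E = -2/95 (E = 2*(-1/95) = -2/95 ≈ -0.021053)
l(j, F) = √(F² + j²)
(l(-1, z(-5, 6)) + E)² = (√((-5*6)² + (-1)²) - 2/95)² = (√((-30)² + 1) - 2/95)² = (√(900 + 1) - 2/95)² = (√901 - 2/95)² = (-2/95 + √901)²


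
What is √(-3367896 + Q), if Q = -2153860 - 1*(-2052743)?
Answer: I*√3469013 ≈ 1862.5*I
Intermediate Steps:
Q = -101117 (Q = -2153860 + 2052743 = -101117)
√(-3367896 + Q) = √(-3367896 - 101117) = √(-3469013) = I*√3469013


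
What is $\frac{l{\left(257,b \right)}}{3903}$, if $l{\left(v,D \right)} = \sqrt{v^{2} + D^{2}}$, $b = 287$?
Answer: $\frac{\sqrt{148418}}{3903} \approx 0.098706$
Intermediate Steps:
$l{\left(v,D \right)} = \sqrt{D^{2} + v^{2}}$
$\frac{l{\left(257,b \right)}}{3903} = \frac{\sqrt{287^{2} + 257^{2}}}{3903} = \sqrt{82369 + 66049} \cdot \frac{1}{3903} = \sqrt{148418} \cdot \frac{1}{3903} = \frac{\sqrt{148418}}{3903}$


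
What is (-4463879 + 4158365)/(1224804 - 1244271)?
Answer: 33946/2163 ≈ 15.694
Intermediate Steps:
(-4463879 + 4158365)/(1224804 - 1244271) = -305514/(-19467) = -305514*(-1/19467) = 33946/2163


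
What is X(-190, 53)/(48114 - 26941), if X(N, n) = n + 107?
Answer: 160/21173 ≈ 0.0075568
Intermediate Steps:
X(N, n) = 107 + n
X(-190, 53)/(48114 - 26941) = (107 + 53)/(48114 - 26941) = 160/21173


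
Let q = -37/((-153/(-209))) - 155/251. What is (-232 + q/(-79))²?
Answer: 492643235457456196/9204166942569 ≈ 53524.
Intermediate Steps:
q = -1964698/38403 (q = -37/((-153*(-1/209))) - 155*1/251 = -37/153/209 - 155/251 = -37*209/153 - 155/251 = -7733/153 - 155/251 = -1964698/38403 ≈ -51.160)
(-232 + q/(-79))² = (-232 - 1964698/38403/(-79))² = (-232 - 1964698/38403*(-1/79))² = (-232 + 1964698/3033837)² = (-701885486/3033837)² = 492643235457456196/9204166942569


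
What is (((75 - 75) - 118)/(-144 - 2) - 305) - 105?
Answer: -29871/73 ≈ -409.19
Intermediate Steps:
(((75 - 75) - 118)/(-144 - 2) - 305) - 105 = ((0 - 118)/(-146) - 305) - 105 = (-118*(-1/146) - 305) - 105 = (59/73 - 305) - 105 = -22206/73 - 105 = -29871/73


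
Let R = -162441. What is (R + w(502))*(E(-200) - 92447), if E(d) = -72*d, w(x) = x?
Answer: 12638853133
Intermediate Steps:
(R + w(502))*(E(-200) - 92447) = (-162441 + 502)*(-72*(-200) - 92447) = -161939*(14400 - 92447) = -161939*(-78047) = 12638853133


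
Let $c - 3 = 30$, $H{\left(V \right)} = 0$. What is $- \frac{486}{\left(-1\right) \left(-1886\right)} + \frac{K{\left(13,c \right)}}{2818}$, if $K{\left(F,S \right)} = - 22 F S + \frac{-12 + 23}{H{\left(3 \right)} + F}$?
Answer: $- \frac{124592131}{34545862} \approx -3.6066$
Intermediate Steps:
$c = 33$ ($c = 3 + 30 = 33$)
$K{\left(F,S \right)} = \frac{11}{F} - 22 F S$ ($K{\left(F,S \right)} = - 22 F S + \frac{-12 + 23}{0 + F} = - 22 F S + \frac{11}{F} = \frac{11}{F} - 22 F S$)
$- \frac{486}{\left(-1\right) \left(-1886\right)} + \frac{K{\left(13,c \right)}}{2818} = - \frac{486}{\left(-1\right) \left(-1886\right)} + \frac{\frac{11}{13} - 286 \cdot 33}{2818} = - \frac{486}{1886} + \left(11 \cdot \frac{1}{13} - 9438\right) \frac{1}{2818} = \left(-486\right) \frac{1}{1886} + \left(\frac{11}{13} - 9438\right) \frac{1}{2818} = - \frac{243}{943} - \frac{122683}{36634} = - \frac{124592131}{34545862}$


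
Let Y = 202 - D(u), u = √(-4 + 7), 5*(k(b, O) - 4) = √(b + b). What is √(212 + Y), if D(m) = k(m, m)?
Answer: √(10250 - 5*√2*3^(¼))/5 ≈ 20.239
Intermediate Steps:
k(b, O) = 4 + √2*√b/5 (k(b, O) = 4 + √(b + b)/5 = 4 + √(2*b)/5 = 4 + (√2*√b)/5 = 4 + √2*√b/5)
u = √3 ≈ 1.7320
D(m) = 4 + √2*√m/5
Y = 198 - √2*3^(¼)/5 (Y = 202 - (4 + √2*√(√3)/5) = 202 - (4 + √2*3^(¼)/5) = 202 + (-4 - √2*3^(¼)/5) = 198 - √2*3^(¼)/5 ≈ 197.63)
√(212 + Y) = √(212 + (198 - √2*3^(¼)/5)) = √(410 - √2*3^(¼)/5)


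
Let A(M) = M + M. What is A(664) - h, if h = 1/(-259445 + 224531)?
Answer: 46365793/34914 ≈ 1328.0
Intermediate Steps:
A(M) = 2*M
h = -1/34914 (h = 1/(-34914) = -1/34914 ≈ -2.8642e-5)
A(664) - h = 2*664 - 1*(-1/34914) = 1328 + 1/34914 = 46365793/34914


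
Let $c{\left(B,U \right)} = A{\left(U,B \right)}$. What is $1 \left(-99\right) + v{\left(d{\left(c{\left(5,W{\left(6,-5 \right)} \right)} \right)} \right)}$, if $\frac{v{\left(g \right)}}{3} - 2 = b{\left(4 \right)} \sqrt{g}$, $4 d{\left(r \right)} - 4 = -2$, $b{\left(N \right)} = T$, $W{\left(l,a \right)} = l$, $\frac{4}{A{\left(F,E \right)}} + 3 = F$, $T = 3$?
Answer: $-93 + \frac{9 \sqrt{2}}{2} \approx -86.636$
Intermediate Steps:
$A{\left(F,E \right)} = \frac{4}{-3 + F}$
$c{\left(B,U \right)} = \frac{4}{-3 + U}$
$b{\left(N \right)} = 3$
$d{\left(r \right)} = \frac{1}{2}$ ($d{\left(r \right)} = 1 + \frac{1}{4} \left(-2\right) = 1 - \frac{1}{2} = \frac{1}{2}$)
$v{\left(g \right)} = 6 + 9 \sqrt{g}$ ($v{\left(g \right)} = 6 + 3 \cdot 3 \sqrt{g} = 6 + 9 \sqrt{g}$)
$1 \left(-99\right) + v{\left(d{\left(c{\left(5,W{\left(6,-5 \right)} \right)} \right)} \right)} = 1 \left(-99\right) + \left(6 + \frac{9}{\sqrt{2}}\right) = -99 + \left(6 + 9 \frac{\sqrt{2}}{2}\right) = -99 + \left(6 + \frac{9 \sqrt{2}}{2}\right) = -93 + \frac{9 \sqrt{2}}{2}$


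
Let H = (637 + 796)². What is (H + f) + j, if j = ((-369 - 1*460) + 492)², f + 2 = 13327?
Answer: 2180383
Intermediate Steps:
f = 13325 (f = -2 + 13327 = 13325)
j = 113569 (j = ((-369 - 460) + 492)² = (-829 + 492)² = (-337)² = 113569)
H = 2053489 (H = 1433² = 2053489)
(H + f) + j = (2053489 + 13325) + 113569 = 2066814 + 113569 = 2180383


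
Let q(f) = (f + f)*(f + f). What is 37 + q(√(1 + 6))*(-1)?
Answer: 9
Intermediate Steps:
q(f) = 4*f² (q(f) = (2*f)*(2*f) = 4*f²)
37 + q(√(1 + 6))*(-1) = 37 + (4*(√(1 + 6))²)*(-1) = 37 + (4*(√7)²)*(-1) = 37 + (4*7)*(-1) = 37 + 28*(-1) = 37 - 28 = 9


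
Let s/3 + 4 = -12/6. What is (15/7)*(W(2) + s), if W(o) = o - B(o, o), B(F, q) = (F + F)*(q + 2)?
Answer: -480/7 ≈ -68.571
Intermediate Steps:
B(F, q) = 2*F*(2 + q) (B(F, q) = (2*F)*(2 + q) = 2*F*(2 + q))
W(o) = o - 2*o*(2 + o)
s = -18 (s = -12 + 3*(-12/6) = -12 + 3*(-12*⅙) = -12 + 3*(-2) = -12 - 6 = -18)
(15/7)*(W(2) + s) = (15/7)*(2*(-3 - 2*2) - 18) = (15*(⅐))*(2*(-3 - 4) - 18) = 15*(2*(-7) - 18)/7 = 15*(-14 - 18)/7 = (15/7)*(-32) = -480/7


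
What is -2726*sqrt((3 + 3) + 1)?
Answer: -2726*sqrt(7) ≈ -7212.3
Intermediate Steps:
-2726*sqrt((3 + 3) + 1) = -2726*sqrt(6 + 1) = -2726*sqrt(7)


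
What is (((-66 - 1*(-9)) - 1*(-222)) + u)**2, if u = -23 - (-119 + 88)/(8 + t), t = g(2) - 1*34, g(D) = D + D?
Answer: 9566649/484 ≈ 19766.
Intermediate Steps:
g(D) = 2*D
t = -30 (t = 2*2 - 1*34 = 4 - 34 = -30)
u = -537/22 (u = -23 - (-119 + 88)/(8 - 30) = -23 - (-31)/(-22) = -23 - (-31)*(-1)/22 = -23 - 1*31/22 = -23 - 31/22 = -537/22 ≈ -24.409)
(((-66 - 1*(-9)) - 1*(-222)) + u)**2 = (((-66 - 1*(-9)) - 1*(-222)) - 537/22)**2 = (((-66 + 9) + 222) - 537/22)**2 = ((-57 + 222) - 537/22)**2 = (165 - 537/22)**2 = (3093/22)**2 = 9566649/484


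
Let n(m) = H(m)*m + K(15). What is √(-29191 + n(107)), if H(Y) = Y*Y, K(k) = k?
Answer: √1195867 ≈ 1093.6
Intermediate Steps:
H(Y) = Y²
n(m) = 15 + m³ (n(m) = m²*m + 15 = m³ + 15 = 15 + m³)
√(-29191 + n(107)) = √(-29191 + (15 + 107³)) = √(-29191 + (15 + 1225043)) = √(-29191 + 1225058) = √1195867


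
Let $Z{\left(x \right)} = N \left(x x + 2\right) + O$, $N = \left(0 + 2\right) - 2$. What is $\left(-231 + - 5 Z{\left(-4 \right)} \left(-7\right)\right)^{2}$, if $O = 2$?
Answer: $25921$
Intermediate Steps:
$N = 0$ ($N = 2 - 2 = 0$)
$Z{\left(x \right)} = 2$ ($Z{\left(x \right)} = 0 \left(x x + 2\right) + 2 = 0 \left(x^{2} + 2\right) + 2 = 0 \left(2 + x^{2}\right) + 2 = 0 + 2 = 2$)
$\left(-231 + - 5 Z{\left(-4 \right)} \left(-7\right)\right)^{2} = \left(-231 + \left(-5\right) 2 \left(-7\right)\right)^{2} = \left(-231 - -70\right)^{2} = \left(-231 + 70\right)^{2} = \left(-161\right)^{2} = 25921$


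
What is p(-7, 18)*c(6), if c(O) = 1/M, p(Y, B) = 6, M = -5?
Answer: -6/5 ≈ -1.2000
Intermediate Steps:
c(O) = -⅕ (c(O) = 1/(-5) = -⅕)
p(-7, 18)*c(6) = 6*(-⅕) = -6/5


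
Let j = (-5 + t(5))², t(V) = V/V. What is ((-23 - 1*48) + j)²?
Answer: 3025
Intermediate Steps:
t(V) = 1
j = 16 (j = (-5 + 1)² = (-4)² = 16)
((-23 - 1*48) + j)² = ((-23 - 1*48) + 16)² = ((-23 - 48) + 16)² = (-71 + 16)² = (-55)² = 3025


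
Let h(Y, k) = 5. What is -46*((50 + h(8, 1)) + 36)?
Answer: -4186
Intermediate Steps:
-46*((50 + h(8, 1)) + 36) = -46*((50 + 5) + 36) = -46*(55 + 36) = -46*91 = -4186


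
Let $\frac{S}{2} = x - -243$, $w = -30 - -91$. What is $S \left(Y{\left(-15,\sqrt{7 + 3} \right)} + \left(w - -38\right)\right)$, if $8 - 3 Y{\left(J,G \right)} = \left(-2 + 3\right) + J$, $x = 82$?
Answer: $\frac{207350}{3} \approx 69117.0$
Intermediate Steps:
$Y{\left(J,G \right)} = \frac{7}{3} - \frac{J}{3}$ ($Y{\left(J,G \right)} = \frac{8}{3} - \frac{\left(-2 + 3\right) + J}{3} = \frac{8}{3} - \frac{1 + J}{3} = \frac{8}{3} - \left(\frac{1}{3} + \frac{J}{3}\right) = \frac{7}{3} - \frac{J}{3}$)
$w = 61$ ($w = -30 + 91 = 61$)
$S = 650$ ($S = 2 \left(82 - -243\right) = 2 \left(82 + 243\right) = 2 \cdot 325 = 650$)
$S \left(Y{\left(-15,\sqrt{7 + 3} \right)} + \left(w - -38\right)\right) = 650 \left(\left(\frac{7}{3} - -5\right) + \left(61 - -38\right)\right) = 650 \left(\left(\frac{7}{3} + 5\right) + \left(61 + 38\right)\right) = 650 \left(\frac{22}{3} + 99\right) = 650 \cdot \frac{319}{3} = \frac{207350}{3}$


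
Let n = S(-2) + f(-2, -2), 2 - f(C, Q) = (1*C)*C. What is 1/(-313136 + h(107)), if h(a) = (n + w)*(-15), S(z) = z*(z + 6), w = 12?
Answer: -1/313166 ≈ -3.1932e-6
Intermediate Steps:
f(C, Q) = 2 - C**2 (f(C, Q) = 2 - 1*C*C = 2 - C*C = 2 - C**2)
S(z) = z*(6 + z)
n = -10 (n = -2*(6 - 2) + (2 - 1*(-2)**2) = -2*4 + (2 - 1*4) = -8 + (2 - 4) = -8 - 2 = -10)
h(a) = -30 (h(a) = (-10 + 12)*(-15) = 2*(-15) = -30)
1/(-313136 + h(107)) = 1/(-313136 - 30) = 1/(-313166) = -1/313166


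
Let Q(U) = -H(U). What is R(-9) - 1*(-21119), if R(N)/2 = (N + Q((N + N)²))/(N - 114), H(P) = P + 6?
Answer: 866105/41 ≈ 21125.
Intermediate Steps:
H(P) = 6 + P
Q(U) = -6 - U (Q(U) = -(6 + U) = -6 - U)
R(N) = 2*(-6 + N - 4*N²)/(-114 + N) (R(N) = 2*((N + (-6 - (N + N)²))/(N - 114)) = 2*((N + (-6 - (2*N)²))/(-114 + N)) = 2*((N + (-6 - 4*N²))/(-114 + N)) = 2*((-6 + N - 4*N²)/(-114 + N)) = 2*(-6 + N - 4*N²)/(-114 + N))
R(-9) - 1*(-21119) = 2*(-6 - 9 - 4*(-9)²)/(-114 - 9) - 1*(-21119) = 2*(-6 - 9 - 4*81)/(-123) + 21119 = 2*(-1/123)*(-6 - 9 - 324) + 21119 = 2*(-1/123)*(-339) + 21119 = 226/41 + 21119 = 866105/41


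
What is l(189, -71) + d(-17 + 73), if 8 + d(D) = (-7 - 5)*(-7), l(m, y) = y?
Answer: 5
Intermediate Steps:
d(D) = 76 (d(D) = -8 + (-7 - 5)*(-7) = -8 - 12*(-7) = -8 + 84 = 76)
l(189, -71) + d(-17 + 73) = -71 + 76 = 5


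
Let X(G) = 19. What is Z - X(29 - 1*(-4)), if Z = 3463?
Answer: 3444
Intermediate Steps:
Z - X(29 - 1*(-4)) = 3463 - 1*19 = 3463 - 19 = 3444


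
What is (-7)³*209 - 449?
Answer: -72136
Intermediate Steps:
(-7)³*209 - 449 = -343*209 - 449 = -71687 - 449 = -72136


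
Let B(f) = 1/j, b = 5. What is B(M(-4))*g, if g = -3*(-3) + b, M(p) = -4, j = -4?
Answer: -7/2 ≈ -3.5000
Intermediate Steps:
B(f) = -1/4 (B(f) = 1/(-4) = -1/4)
g = 14 (g = -3*(-3) + 5 = 9 + 5 = 14)
B(M(-4))*g = -1/4*14 = -7/2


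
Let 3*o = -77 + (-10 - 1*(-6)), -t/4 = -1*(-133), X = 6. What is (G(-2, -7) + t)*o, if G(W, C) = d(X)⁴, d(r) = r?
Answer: -20628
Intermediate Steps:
G(W, C) = 1296 (G(W, C) = 6⁴ = 1296)
t = -532 (t = -(-4)*(-133) = -4*133 = -532)
o = -27 (o = (-77 + (-10 - 1*(-6)))/3 = (-77 + (-10 + 6))/3 = (-77 - 4)/3 = (⅓)*(-81) = -27)
(G(-2, -7) + t)*o = (1296 - 532)*(-27) = 764*(-27) = -20628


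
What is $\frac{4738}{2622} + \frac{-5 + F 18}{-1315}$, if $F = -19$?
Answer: $\frac{155224}{74955} \approx 2.0709$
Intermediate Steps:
$\frac{4738}{2622} + \frac{-5 + F 18}{-1315} = \frac{4738}{2622} + \frac{-5 - 342}{-1315} = 4738 \cdot \frac{1}{2622} + \left(-5 - 342\right) \left(- \frac{1}{1315}\right) = \frac{103}{57} - - \frac{347}{1315} = \frac{103}{57} + \frac{347}{1315} = \frac{155224}{74955}$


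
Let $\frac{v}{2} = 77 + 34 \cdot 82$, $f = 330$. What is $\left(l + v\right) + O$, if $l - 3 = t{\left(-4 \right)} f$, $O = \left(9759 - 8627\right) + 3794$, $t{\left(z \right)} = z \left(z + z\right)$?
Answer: $21219$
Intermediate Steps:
$t{\left(z \right)} = 2 z^{2}$ ($t{\left(z \right)} = z 2 z = 2 z^{2}$)
$O = 4926$ ($O = 1132 + 3794 = 4926$)
$v = 5730$ ($v = 2 \left(77 + 34 \cdot 82\right) = 2 \left(77 + 2788\right) = 2 \cdot 2865 = 5730$)
$l = 10563$ ($l = 3 + 2 \left(-4\right)^{2} \cdot 330 = 3 + 2 \cdot 16 \cdot 330 = 3 + 32 \cdot 330 = 3 + 10560 = 10563$)
$\left(l + v\right) + O = \left(10563 + 5730\right) + 4926 = 16293 + 4926 = 21219$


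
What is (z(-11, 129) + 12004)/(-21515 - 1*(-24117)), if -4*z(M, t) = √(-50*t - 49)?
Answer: 6002/1301 - I*√6499/10408 ≈ 4.6134 - 0.0077456*I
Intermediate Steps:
z(M, t) = -√(-49 - 50*t)/4 (z(M, t) = -√(-50*t - 49)/4 = -√(-49 - 50*t)/4)
(z(-11, 129) + 12004)/(-21515 - 1*(-24117)) = (-√(-49 - 50*129)/4 + 12004)/(-21515 - 1*(-24117)) = (-√(-49 - 6450)/4 + 12004)/(-21515 + 24117) = (-I*√6499/4 + 12004)/2602 = (-I*√6499/4 + 12004)*(1/2602) = (12004 - I*√6499/4)*(1/2602) = 6002/1301 - I*√6499/10408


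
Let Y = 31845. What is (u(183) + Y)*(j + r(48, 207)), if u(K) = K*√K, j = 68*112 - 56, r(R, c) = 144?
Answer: 245333880 + 1409832*√183 ≈ 2.6441e+8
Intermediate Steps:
j = 7560 (j = 7616 - 56 = 7560)
u(K) = K^(3/2)
(u(183) + Y)*(j + r(48, 207)) = (183^(3/2) + 31845)*(7560 + 144) = (183*√183 + 31845)*7704 = (31845 + 183*√183)*7704 = 245333880 + 1409832*√183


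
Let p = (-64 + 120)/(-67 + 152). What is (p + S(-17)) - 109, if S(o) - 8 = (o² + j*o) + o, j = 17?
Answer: -9974/85 ≈ -117.34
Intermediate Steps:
S(o) = 8 + o² + 18*o (S(o) = 8 + ((o² + 17*o) + o) = 8 + (o² + 18*o) = 8 + o² + 18*o)
p = 56/85 ≈ 0.65882
(p + S(-17)) - 109 = (56/85 + (8 + (-17)² + 18*(-17))) - 109 = (56/85 + (8 + 289 - 306)) - 109 = (56/85 - 9) - 109 = -709/85 - 109 = -9974/85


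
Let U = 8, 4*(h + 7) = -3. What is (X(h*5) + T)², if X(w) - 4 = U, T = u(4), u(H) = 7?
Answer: 361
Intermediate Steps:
h = -31/4 (h = -7 + (¼)*(-3) = -7 - ¾ = -31/4 ≈ -7.7500)
T = 7
X(w) = 12 (X(w) = 4 + 8 = 12)
(X(h*5) + T)² = (12 + 7)² = 19² = 361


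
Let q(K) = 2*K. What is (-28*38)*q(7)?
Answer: -14896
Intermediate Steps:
(-28*38)*q(7) = (-28*38)*(2*7) = -1064*14 = -14896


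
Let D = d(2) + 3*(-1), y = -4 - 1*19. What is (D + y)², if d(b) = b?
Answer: 576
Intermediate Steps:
y = -23 (y = -4 - 19 = -23)
D = -1 (D = 2 + 3*(-1) = 2 - 3 = -1)
(D + y)² = (-1 - 23)² = (-24)² = 576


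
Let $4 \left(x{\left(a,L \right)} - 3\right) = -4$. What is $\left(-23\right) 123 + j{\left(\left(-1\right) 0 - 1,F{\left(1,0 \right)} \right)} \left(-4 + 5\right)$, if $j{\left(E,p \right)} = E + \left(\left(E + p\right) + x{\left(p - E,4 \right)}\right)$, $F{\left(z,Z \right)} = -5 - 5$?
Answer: $-2839$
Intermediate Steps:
$F{\left(z,Z \right)} = -10$ ($F{\left(z,Z \right)} = -5 - 5 = -10$)
$x{\left(a,L \right)} = 2$ ($x{\left(a,L \right)} = 3 + \frac{1}{4} \left(-4\right) = 3 - 1 = 2$)
$j{\left(E,p \right)} = 2 + p + 2 E$ ($j{\left(E,p \right)} = E + \left(\left(E + p\right) + 2\right) = E + \left(2 + E + p\right) = 2 + p + 2 E$)
$\left(-23\right) 123 + j{\left(\left(-1\right) 0 - 1,F{\left(1,0 \right)} \right)} \left(-4 + 5\right) = \left(-23\right) 123 + \left(2 - 10 + 2 \left(\left(-1\right) 0 - 1\right)\right) \left(-4 + 5\right) = -2829 + \left(2 - 10 + 2 \left(0 - 1\right)\right) 1 = -2829 + \left(2 - 10 + 2 \left(-1\right)\right) 1 = -2829 + \left(2 - 10 - 2\right) 1 = -2829 - 10 = -2839$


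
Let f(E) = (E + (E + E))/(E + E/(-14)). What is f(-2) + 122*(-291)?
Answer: -461484/13 ≈ -35499.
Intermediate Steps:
f(E) = 42/13 (f(E) = (E + 2*E)/(E + E*(-1/14)) = (3*E)/(E - E/14) = (3*E)/((13*E/14)) = (3*E)*(14/(13*E)) = 42/13)
f(-2) + 122*(-291) = 42/13 + 122*(-291) = 42/13 - 35502 = -461484/13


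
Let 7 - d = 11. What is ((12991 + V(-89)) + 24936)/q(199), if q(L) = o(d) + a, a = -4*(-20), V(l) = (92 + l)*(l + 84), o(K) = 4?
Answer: 1354/3 ≈ 451.33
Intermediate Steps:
d = -4 (d = 7 - 1*11 = 7 - 11 = -4)
V(l) = (84 + l)*(92 + l) (V(l) = (92 + l)*(84 + l) = (84 + l)*(92 + l))
a = 80
q(L) = 84 (q(L) = 4 + 80 = 84)
((12991 + V(-89)) + 24936)/q(199) = ((12991 + (7728 + (-89)² + 176*(-89))) + 24936)/84 = ((12991 + (7728 + 7921 - 15664)) + 24936)*(1/84) = ((12991 - 15) + 24936)*(1/84) = (12976 + 24936)*(1/84) = 37912*(1/84) = 1354/3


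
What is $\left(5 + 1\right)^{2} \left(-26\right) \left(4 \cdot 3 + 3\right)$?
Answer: $-14040$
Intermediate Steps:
$\left(5 + 1\right)^{2} \left(-26\right) \left(4 \cdot 3 + 3\right) = 6^{2} \left(-26\right) \left(12 + 3\right) = 36 \left(-26\right) 15 = \left(-936\right) 15 = -14040$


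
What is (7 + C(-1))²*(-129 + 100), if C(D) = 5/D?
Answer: -116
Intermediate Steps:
(7 + C(-1))²*(-129 + 100) = (7 + 5/(-1))²*(-129 + 100) = (7 + 5*(-1))²*(-29) = (7 - 5)²*(-29) = 2²*(-29) = 4*(-29) = -116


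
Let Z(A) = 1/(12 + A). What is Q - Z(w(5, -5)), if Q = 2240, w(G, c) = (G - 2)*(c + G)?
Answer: 26879/12 ≈ 2239.9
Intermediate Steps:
w(G, c) = (-2 + G)*(G + c)
Q - Z(w(5, -5)) = 2240 - 1/(12 + (5² - 2*5 - 2*(-5) + 5*(-5))) = 2240 - 1/(12 + (25 - 10 + 10 - 25)) = 2240 - 1/(12 + 0) = 2240 - 1/12 = 26879/12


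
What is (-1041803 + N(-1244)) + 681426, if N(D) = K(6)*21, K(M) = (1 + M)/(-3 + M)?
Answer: -360328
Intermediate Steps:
K(M) = (1 + M)/(-3 + M)
N(D) = 49 (N(D) = ((1 + 6)/(-3 + 6))*21 = (7/3)*21 = 49)
(-1041803 + N(-1244)) + 681426 = (-1041803 + 49) + 681426 = -1041754 + 681426 = -360328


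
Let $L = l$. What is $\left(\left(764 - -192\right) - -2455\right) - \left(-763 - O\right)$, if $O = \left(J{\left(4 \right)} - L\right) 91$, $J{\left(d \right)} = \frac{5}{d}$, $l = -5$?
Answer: $\frac{18971}{4} \approx 4742.8$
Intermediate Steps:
$L = -5$
$O = \frac{2275}{4}$ ($O = \left(\frac{5}{4} - -5\right) 91 = \left(5 \cdot \frac{1}{4} + 5\right) 91 = \left(\frac{5}{4} + 5\right) 91 = \frac{25}{4} \cdot 91 = \frac{2275}{4} \approx 568.75$)
$\left(\left(764 - -192\right) - -2455\right) - \left(-763 - O\right) = \left(\left(764 - -192\right) - -2455\right) - \left(-763 - \frac{2275}{4}\right) = \left(\left(764 + 192\right) + 2455\right) - \left(-763 - \frac{2275}{4}\right) = \left(956 + 2455\right) - - \frac{5327}{4} = 3411 + \frac{5327}{4} = \frac{18971}{4}$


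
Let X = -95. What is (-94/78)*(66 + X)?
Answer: 1363/39 ≈ 34.949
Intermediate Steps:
(-94/78)*(66 + X) = (-94/78)*(66 - 95) = -94*1/78*(-29) = -47/39*(-29) = 1363/39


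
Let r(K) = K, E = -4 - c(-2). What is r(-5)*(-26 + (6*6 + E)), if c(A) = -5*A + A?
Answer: 10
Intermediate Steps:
c(A) = -4*A
E = -12 (E = -4 - (-4)*(-2) = -4 - 1*8 = -4 - 8 = -12)
r(-5)*(-26 + (6*6 + E)) = -5*(-26 + (6*6 - 12)) = -5*(-26 + (36 - 12)) = -5*(-26 + 24) = -5*(-2) = 10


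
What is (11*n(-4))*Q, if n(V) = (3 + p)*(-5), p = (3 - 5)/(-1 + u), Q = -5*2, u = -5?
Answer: 5500/3 ≈ 1833.3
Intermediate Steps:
Q = -10
p = ⅓ (p = (3 - 5)/(-1 - 5) = -2/(-6) = -2*(-⅙) = ⅓ ≈ 0.33333)
n(V) = -50/3 (n(V) = (3 + ⅓)*(-5) = (10/3)*(-5) = -50/3)
(11*n(-4))*Q = (11*(-50/3))*(-10) = -550/3*(-10) = 5500/3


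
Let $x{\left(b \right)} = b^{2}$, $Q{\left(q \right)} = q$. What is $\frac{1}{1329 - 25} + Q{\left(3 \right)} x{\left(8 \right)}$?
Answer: $\frac{250369}{1304} \approx 192.0$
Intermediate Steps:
$\frac{1}{1329 - 25} + Q{\left(3 \right)} x{\left(8 \right)} = \frac{1}{1329 - 25} + 3 \cdot 8^{2} = \frac{1}{1304} + 3 \cdot 64 = \frac{1}{1304} + 192 = \frac{250369}{1304}$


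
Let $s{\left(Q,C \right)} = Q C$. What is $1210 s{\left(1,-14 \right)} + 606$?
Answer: $-16334$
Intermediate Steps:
$s{\left(Q,C \right)} = C Q$
$1210 s{\left(1,-14 \right)} + 606 = 1210 \left(\left(-14\right) 1\right) + 606 = 1210 \left(-14\right) + 606 = -16940 + 606 = -16334$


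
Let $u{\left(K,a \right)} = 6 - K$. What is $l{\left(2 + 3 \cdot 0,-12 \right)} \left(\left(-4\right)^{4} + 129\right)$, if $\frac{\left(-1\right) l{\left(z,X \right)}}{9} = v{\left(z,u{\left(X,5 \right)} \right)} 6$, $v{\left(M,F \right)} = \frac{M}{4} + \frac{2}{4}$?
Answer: $-20790$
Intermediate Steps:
$v{\left(M,F \right)} = \frac{1}{2} + \frac{M}{4}$ ($v{\left(M,F \right)} = M \frac{1}{4} + 2 \cdot \frac{1}{4} = \frac{M}{4} + \frac{1}{2} = \frac{1}{2} + \frac{M}{4}$)
$l{\left(z,X \right)} = -27 - \frac{27 z}{2}$ ($l{\left(z,X \right)} = - 9 \left(\frac{1}{2} + \frac{z}{4}\right) 6 = - 9 \left(3 + \frac{3 z}{2}\right) = -27 - \frac{27 z}{2}$)
$l{\left(2 + 3 \cdot 0,-12 \right)} \left(\left(-4\right)^{4} + 129\right) = \left(-27 - \frac{27 \left(2 + 3 \cdot 0\right)}{2}\right) \left(\left(-4\right)^{4} + 129\right) = \left(-27 - \frac{27 \left(2 + 0\right)}{2}\right) \left(256 + 129\right) = \left(-27 - 27\right) 385 = \left(-54\right) 385 = -20790$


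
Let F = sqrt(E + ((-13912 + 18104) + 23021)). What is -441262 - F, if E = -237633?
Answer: -441262 - 6*I*sqrt(5845) ≈ -4.4126e+5 - 458.72*I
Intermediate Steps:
F = 6*I*sqrt(5845) (F = sqrt(-237633 + ((-13912 + 18104) + 23021)) = sqrt(-237633 + (4192 + 23021)) = sqrt(-237633 + 27213) = sqrt(-210420) = 6*I*sqrt(5845) ≈ 458.72*I)
-441262 - F = -441262 - 6*I*sqrt(5845)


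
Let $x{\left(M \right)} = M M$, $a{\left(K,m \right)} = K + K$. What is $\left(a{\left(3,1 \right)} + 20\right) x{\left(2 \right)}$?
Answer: $104$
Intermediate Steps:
$a{\left(K,m \right)} = 2 K$
$x{\left(M \right)} = M^{2}$
$\left(a{\left(3,1 \right)} + 20\right) x{\left(2 \right)} = \left(2 \cdot 3 + 20\right) 2^{2} = \left(6 + 20\right) 4 = 26 \cdot 4 = 104$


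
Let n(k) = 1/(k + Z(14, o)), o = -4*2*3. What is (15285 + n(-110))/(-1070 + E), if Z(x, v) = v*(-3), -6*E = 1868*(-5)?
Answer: 1742487/55480 ≈ 31.407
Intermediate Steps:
o = -24 (o = -8*3 = -24)
E = 4670/3 (E = -934*(-5)/3 = -1/6*(-9340) = 4670/3 ≈ 1556.7)
Z(x, v) = -3*v
n(k) = 1/(72 + k) (n(k) = 1/(k - 3*(-24)) = 1/(k + 72) = 1/(72 + k))
(15285 + n(-110))/(-1070 + E) = (15285 + 1/(72 - 110))/(-1070 + 4670/3) = (15285 + 1/(-38))/(1460/3) = (15285 - 1/38)*(3/1460) = (580829/38)*(3/1460) = 1742487/55480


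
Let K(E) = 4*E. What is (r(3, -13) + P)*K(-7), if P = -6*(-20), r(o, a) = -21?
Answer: -2772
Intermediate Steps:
P = 120
(r(3, -13) + P)*K(-7) = (-21 + 120)*(4*(-7)) = 99*(-28) = -2772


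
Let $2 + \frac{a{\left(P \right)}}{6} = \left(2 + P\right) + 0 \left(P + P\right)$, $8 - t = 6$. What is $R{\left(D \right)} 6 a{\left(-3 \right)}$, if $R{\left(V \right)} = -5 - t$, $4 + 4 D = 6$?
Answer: $756$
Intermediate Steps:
$D = \frac{1}{2}$ ($D = -1 + \frac{1}{4} \cdot 6 = -1 + \frac{3}{2} = \frac{1}{2} \approx 0.5$)
$t = 2$ ($t = 8 - 6 = 2$)
$a{\left(P \right)} = 6 P$ ($a{\left(P \right)} = -12 + 6 \left(\left(2 + P\right) + 0 \left(P + P\right)\right) = -12 + 6 \left(\left(2 + P\right) + 0 \cdot 2 P\right) = -12 + 6 \left(\left(2 + P\right) + 0\right) = -12 + 6 \left(2 + P\right) = -12 + \left(12 + 6 P\right) = 6 P$)
$R{\left(V \right)} = -7$ ($R{\left(V \right)} = -5 - 2 = -7$)
$R{\left(D \right)} 6 a{\left(-3 \right)} = - 7 \cdot 6 \cdot 6 \left(-3\right) = - 7 \cdot 6 \left(-18\right) = \left(-7\right) \left(-108\right) = 756$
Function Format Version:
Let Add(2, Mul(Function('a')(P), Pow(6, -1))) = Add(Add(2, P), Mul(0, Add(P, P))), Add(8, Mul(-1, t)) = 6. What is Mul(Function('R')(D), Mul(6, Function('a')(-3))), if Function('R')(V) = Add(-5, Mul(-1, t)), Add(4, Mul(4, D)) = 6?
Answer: 756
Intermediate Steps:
D = Rational(1, 2) (D = Add(-1, Mul(Rational(1, 4), 6)) = Add(-1, Rational(3, 2)) = Rational(1, 2) ≈ 0.50000)
t = 2 (t = Add(8, Mul(-1, 6)) = Add(8, -6) = 2)
Function('a')(P) = Mul(6, P) (Function('a')(P) = Add(-12, Mul(6, Add(Add(2, P), Mul(0, Add(P, P))))) = Add(-12, Mul(6, Add(Add(2, P), Mul(0, Mul(2, P))))) = Add(-12, Mul(6, Add(Add(2, P), 0))) = Add(-12, Mul(6, Add(2, P))) = Add(-12, Add(12, Mul(6, P))) = Mul(6, P))
Function('R')(V) = -7 (Function('R')(V) = Add(-5, Mul(-1, 2)) = Add(-5, -2) = -7)
Mul(Function('R')(D), Mul(6, Function('a')(-3))) = Mul(-7, Mul(6, Mul(6, -3))) = Mul(-7, Mul(6, -18)) = Mul(-7, -108) = 756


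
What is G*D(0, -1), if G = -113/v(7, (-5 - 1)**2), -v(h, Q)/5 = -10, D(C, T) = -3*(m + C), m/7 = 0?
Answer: 0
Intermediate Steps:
m = 0 (m = 7*0 = 0)
D(C, T) = -3*C (D(C, T) = -3*(0 + C) = -3*C)
v(h, Q) = 50 (v(h, Q) = -5*(-10) = 50)
G = -113/50 ≈ -2.2600
G*D(0, -1) = -(-339)*0/50 = -113/50*0 = 0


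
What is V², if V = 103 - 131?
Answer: 784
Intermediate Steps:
V = -28
V² = (-28)² = 784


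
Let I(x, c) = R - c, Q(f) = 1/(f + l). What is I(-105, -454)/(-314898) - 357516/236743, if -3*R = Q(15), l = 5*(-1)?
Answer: -3380656403957/2236496916420 ≈ -1.5116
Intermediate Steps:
l = -5
Q(f) = 1/(-5 + f) (Q(f) = 1/(f - 5) = 1/(-5 + f))
R = -1/30 (R = -1/(3*(-5 + 15)) = -⅓/10 = -⅓*⅒ = -1/30 ≈ -0.033333)
I(x, c) = -1/30 - c
I(-105, -454)/(-314898) - 357516/236743 = (-1/30 - 1*(-454))/(-314898) - 357516/236743 = (-1/30 + 454)*(-1/314898) - 357516*1/236743 = (13619/30)*(-1/314898) - 357516/236743 = -13619/9446940 - 357516/236743 = -3380656403957/2236496916420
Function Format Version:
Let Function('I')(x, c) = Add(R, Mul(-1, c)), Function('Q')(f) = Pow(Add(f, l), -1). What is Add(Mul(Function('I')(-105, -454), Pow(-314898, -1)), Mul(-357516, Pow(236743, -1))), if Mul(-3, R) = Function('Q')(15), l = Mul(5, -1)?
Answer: Rational(-3380656403957, 2236496916420) ≈ -1.5116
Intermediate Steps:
l = -5
Function('Q')(f) = Pow(Add(-5, f), -1) (Function('Q')(f) = Pow(Add(f, -5), -1) = Pow(Add(-5, f), -1))
R = Rational(-1, 30) (R = Mul(Rational(-1, 3), Pow(Add(-5, 15), -1)) = Mul(Rational(-1, 3), Pow(10, -1)) = Mul(Rational(-1, 3), Rational(1, 10)) = Rational(-1, 30) ≈ -0.033333)
Function('I')(x, c) = Add(Rational(-1, 30), Mul(-1, c))
Add(Mul(Function('I')(-105, -454), Pow(-314898, -1)), Mul(-357516, Pow(236743, -1))) = Add(Mul(Add(Rational(-1, 30), Mul(-1, -454)), Pow(-314898, -1)), Mul(-357516, Pow(236743, -1))) = Add(Mul(Add(Rational(-1, 30), 454), Rational(-1, 314898)), Mul(-357516, Rational(1, 236743))) = Add(Mul(Rational(13619, 30), Rational(-1, 314898)), Rational(-357516, 236743)) = Add(Rational(-13619, 9446940), Rational(-357516, 236743)) = Rational(-3380656403957, 2236496916420)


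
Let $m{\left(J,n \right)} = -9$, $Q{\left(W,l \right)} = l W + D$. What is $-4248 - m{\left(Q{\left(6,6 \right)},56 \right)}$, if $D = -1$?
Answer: $-4239$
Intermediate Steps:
$Q{\left(W,l \right)} = -1 + W l$ ($Q{\left(W,l \right)} = l W - 1 = W l - 1 = -1 + W l$)
$-4248 - m{\left(Q{\left(6,6 \right)},56 \right)} = -4248 - -9 = -4248 + 9 = -4239$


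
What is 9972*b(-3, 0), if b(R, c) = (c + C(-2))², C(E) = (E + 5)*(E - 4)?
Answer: 3230928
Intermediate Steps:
C(E) = (-4 + E)*(5 + E) (C(E) = (5 + E)*(-4 + E) = (-4 + E)*(5 + E))
b(R, c) = (-18 + c)² (b(R, c) = (c + (-20 - 2 + (-2)²))² = (c + (-20 - 2 + 4))² = (c - 18)² = (-18 + c)²)
9972*b(-3, 0) = 9972*(-18 + 0)² = 9972*(-18)² = 9972*324 = 3230928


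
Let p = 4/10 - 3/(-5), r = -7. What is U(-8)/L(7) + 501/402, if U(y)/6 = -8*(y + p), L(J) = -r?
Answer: 6599/134 ≈ 49.246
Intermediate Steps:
p = 1 (p = 4*(⅒) - 3*(-⅕) = ⅖ + ⅗ = 1)
L(J) = 7 (L(J) = -1*(-7) = 7)
U(y) = -48 - 48*y (U(y) = 6*(-8*(y + 1)) = 6*(-8*(1 + y)) = 6*(-8 - 8*y) = -48 - 48*y)
U(-8)/L(7) + 501/402 = (-48 - 48*(-8))/7 + 501/402 = (-48 + 384)*(⅐) + 501*(1/402) = 336*(⅐) + 167/134 = 48 + 167/134 = 6599/134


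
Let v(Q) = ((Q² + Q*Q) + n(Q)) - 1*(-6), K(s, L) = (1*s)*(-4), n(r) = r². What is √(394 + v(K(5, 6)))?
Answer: 40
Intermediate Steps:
K(s, L) = -4*s (K(s, L) = s*(-4) = -4*s)
v(Q) = 6 + 3*Q² (v(Q) = ((Q² + Q*Q) + Q²) - 1*(-6) = ((Q² + Q²) + Q²) + 6 = (2*Q² + Q²) + 6 = 3*Q² + 6 = 6 + 3*Q²)
√(394 + v(K(5, 6))) = √(394 + (6 + 3*(-4*5)²)) = √(394 + (6 + 3*(-20)²)) = √(394 + (6 + 3*400)) = √(394 + (6 + 1200)) = √(394 + 1206) = √1600 = 40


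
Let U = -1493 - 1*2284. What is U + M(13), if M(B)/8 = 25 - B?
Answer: -3681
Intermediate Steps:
M(B) = 200 - 8*B (M(B) = 8*(25 - B) = 200 - 8*B)
U = -3777 (U = -1493 - 2284 = -3777)
U + M(13) = -3777 + (200 - 8*13) = -3777 + (200 - 104) = -3777 + 96 = -3681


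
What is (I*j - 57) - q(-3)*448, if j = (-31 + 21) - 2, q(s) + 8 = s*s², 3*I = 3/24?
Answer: 31245/2 ≈ 15623.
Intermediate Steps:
I = 1/24 (I = (3/24)/3 = (3*(1/24))/3 = (⅓)*(⅛) = 1/24 ≈ 0.041667)
q(s) = -8 + s³ (q(s) = -8 + s*s² = -8 + s³)
j = -12 (j = -10 - 2 = -12)
(I*j - 57) - q(-3)*448 = ((1/24)*(-12) - 57) - (-8 + (-3)³)*448 = (-½ - 57) - (-8 - 27)*448 = -115/2 - (-35)*448 = -115/2 - 1*(-15680) = -115/2 + 15680 = 31245/2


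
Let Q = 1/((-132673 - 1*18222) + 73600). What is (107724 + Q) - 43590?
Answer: 4957237529/77295 ≈ 64134.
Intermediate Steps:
Q = -1/77295 (Q = 1/((-132673 - 18222) + 73600) = 1/(-150895 + 73600) = 1/(-77295) = -1/77295 ≈ -1.2937e-5)
(107724 + Q) - 43590 = (107724 - 1/77295) - 43590 = 8326526579/77295 - 43590 = 4957237529/77295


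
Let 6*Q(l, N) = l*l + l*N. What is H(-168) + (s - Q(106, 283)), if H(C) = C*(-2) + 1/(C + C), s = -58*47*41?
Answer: -39749585/336 ≈ -1.1830e+5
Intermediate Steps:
s = -111766 (s = -2726*41 = -111766)
Q(l, N) = l²/6 + N*l/6 (Q(l, N) = (l*l + l*N)/6 = (l² + N*l)/6 = l²/6 + N*l/6)
H(C) = 1/(2*C) - 2*C (H(C) = -2*C + 1/(2*C) = 1/(2*C) - 2*C)
H(-168) + (s - Q(106, 283)) = ((½)/(-168) - 2*(-168)) + (-111766 - 106*(283 + 106)/6) = ((½)*(-1/168) + 336) + (-111766 - 106*389/6) = (-1/336 + 336) + (-111766 - 1*20617/3) = 112895/336 + (-111766 - 20617/3) = 112895/336 - 355915/3 = -39749585/336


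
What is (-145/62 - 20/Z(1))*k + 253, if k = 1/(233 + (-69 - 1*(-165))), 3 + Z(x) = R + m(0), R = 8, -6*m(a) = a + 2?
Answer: 36121983/142786 ≈ 252.98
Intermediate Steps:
m(a) = -⅓ - a/6 (m(a) = -(a + 2)/6 = -(2 + a)/6 = -⅓ - a/6)
Z(x) = 14/3 (Z(x) = -3 + (8 + (-⅓ - ⅙*0)) = -3 + (8 + (-⅓ + 0)) = -3 + (8 - ⅓) = -3 + 23/3 = 14/3)
k = 1/329 (k = 1/(233 + (-69 + 165)) = 1/(233 + 96) = 1/329 ≈ 0.0030395)
(-145/62 - 20/Z(1))*k + 253 = (-145/62 - 20/14/3)*(1/329) + 253 = (-145*1/62 - 20*3/14)*(1/329) + 253 = (-145/62 - 30/7)*(1/329) + 253 = -2875/434*1/329 + 253 = -2875/142786 + 253 = 36121983/142786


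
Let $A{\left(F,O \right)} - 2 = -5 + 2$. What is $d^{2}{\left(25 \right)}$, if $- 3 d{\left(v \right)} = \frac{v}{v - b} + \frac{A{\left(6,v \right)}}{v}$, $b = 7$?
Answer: $\frac{368449}{1822500} \approx 0.20217$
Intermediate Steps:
$A{\left(F,O \right)} = -1$ ($A{\left(F,O \right)} = 2 + \left(-5 + 2\right) = 2 - 3 = -1$)
$d{\left(v \right)} = \frac{1}{3 v} - \frac{v}{3 \left(-7 + v\right)}$ ($d{\left(v \right)} = - \frac{\frac{v}{v - 7} - \frac{1}{v}}{3} = - \frac{\frac{v}{-7 + v} - \frac{1}{v}}{3} = - \frac{- \frac{1}{v} + \frac{v}{-7 + v}}{3} = \frac{1}{3 v} - \frac{v}{3 \left(-7 + v\right)}$)
$d^{2}{\left(25 \right)} = \left(\frac{-7 + 25 - 25^{2}}{3 \cdot 25 \left(-7 + 25\right)}\right)^{2} = \left(\frac{1}{3} \cdot \frac{1}{25} \cdot \frac{1}{18} \left(-7 + 25 - 625\right)\right)^{2} = \left(\frac{1}{3} \cdot \frac{1}{25} \cdot \frac{1}{18} \left(-607\right)\right)^{2} = \left(- \frac{607}{1350}\right)^{2} = \frac{368449}{1822500}$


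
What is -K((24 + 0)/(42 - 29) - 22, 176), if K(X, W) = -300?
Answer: 300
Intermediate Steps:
-K((24 + 0)/(42 - 29) - 22, 176) = -1*(-300) = 300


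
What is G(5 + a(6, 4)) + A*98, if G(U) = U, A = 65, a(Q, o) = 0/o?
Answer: 6375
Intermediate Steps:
a(Q, o) = 0
G(5 + a(6, 4)) + A*98 = (5 + 0) + 65*98 = 5 + 6370 = 6375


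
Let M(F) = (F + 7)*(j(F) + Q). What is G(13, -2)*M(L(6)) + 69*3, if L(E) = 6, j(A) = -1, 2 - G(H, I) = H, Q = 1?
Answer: 207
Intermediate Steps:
G(H, I) = 2 - H
M(F) = 0 (M(F) = (F + 7)*(-1 + 1) = (7 + F)*0 = 0)
G(13, -2)*M(L(6)) + 69*3 = (2 - 1*13)*0 + 69*3 = (2 - 13)*0 + 207 = -11*0 + 207 = 0 + 207 = 207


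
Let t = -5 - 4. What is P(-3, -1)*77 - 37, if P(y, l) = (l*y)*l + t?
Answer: -961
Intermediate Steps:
t = -9
P(y, l) = -9 + y*l² (P(y, l) = (l*y)*l - 9 = y*l² - 9 = -9 + y*l²)
P(-3, -1)*77 - 37 = (-9 - 3*(-1)²)*77 - 37 = (-9 - 3*1)*77 - 37 = (-9 - 3)*77 - 37 = -12*77 - 37 = -924 - 37 = -961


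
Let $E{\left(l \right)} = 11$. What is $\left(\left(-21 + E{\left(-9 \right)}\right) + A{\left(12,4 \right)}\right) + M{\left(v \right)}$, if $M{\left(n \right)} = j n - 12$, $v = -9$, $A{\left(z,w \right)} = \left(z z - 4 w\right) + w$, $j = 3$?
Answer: $83$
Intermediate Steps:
$A{\left(z,w \right)} = z^{2} - 3 w$ ($A{\left(z,w \right)} = \left(z^{2} - 4 w\right) + w = z^{2} - 3 w$)
$M{\left(n \right)} = -12 + 3 n$ ($M{\left(n \right)} = 3 n - 12 = -12 + 3 n$)
$\left(\left(-21 + E{\left(-9 \right)}\right) + A{\left(12,4 \right)}\right) + M{\left(v \right)} = \left(\left(-21 + 11\right) + \left(12^{2} - 12\right)\right) + \left(-12 + 3 \left(-9\right)\right) = \left(-10 + \left(144 - 12\right)\right) - 39 = \left(-10 + 132\right) - 39 = 122 - 39 = 83$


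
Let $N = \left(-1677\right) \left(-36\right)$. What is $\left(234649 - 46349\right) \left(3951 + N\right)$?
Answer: $12112020900$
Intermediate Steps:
$N = 60372$
$\left(234649 - 46349\right) \left(3951 + N\right) = \left(234649 - 46349\right) \left(3951 + 60372\right) = 188300 \cdot 64323 = 12112020900$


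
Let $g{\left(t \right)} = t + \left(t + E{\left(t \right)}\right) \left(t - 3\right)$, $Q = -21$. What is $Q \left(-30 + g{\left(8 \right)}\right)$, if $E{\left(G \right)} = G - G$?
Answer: $-378$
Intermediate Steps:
$E{\left(G \right)} = 0$
$g{\left(t \right)} = t + t \left(-3 + t\right)$ ($g{\left(t \right)} = t + \left(t + 0\right) \left(t - 3\right) = t + t \left(-3 + t\right)$)
$Q \left(-30 + g{\left(8 \right)}\right) = - 21 \left(-30 + 8 \left(-2 + 8\right)\right) = - 21 \left(-30 + 8 \cdot 6\right) = - 21 \left(-30 + 48\right) = \left(-21\right) 18 = -378$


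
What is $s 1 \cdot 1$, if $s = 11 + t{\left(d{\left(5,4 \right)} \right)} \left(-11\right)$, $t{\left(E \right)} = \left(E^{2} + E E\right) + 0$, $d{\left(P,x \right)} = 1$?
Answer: $-11$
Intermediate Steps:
$t{\left(E \right)} = 2 E^{2}$ ($t{\left(E \right)} = \left(E^{2} + E^{2}\right) + 0 = 2 E^{2} + 0 = 2 E^{2}$)
$s = -11$ ($s = 11 + 2 \cdot 1^{2} \left(-11\right) = 11 + 2 \cdot 1 \left(-11\right) = 11 + 2 \left(-11\right) = 11 - 22 = -11$)
$s 1 \cdot 1 = - 11 \cdot 1 \cdot 1 = \left(-11\right) 1 = -11$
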